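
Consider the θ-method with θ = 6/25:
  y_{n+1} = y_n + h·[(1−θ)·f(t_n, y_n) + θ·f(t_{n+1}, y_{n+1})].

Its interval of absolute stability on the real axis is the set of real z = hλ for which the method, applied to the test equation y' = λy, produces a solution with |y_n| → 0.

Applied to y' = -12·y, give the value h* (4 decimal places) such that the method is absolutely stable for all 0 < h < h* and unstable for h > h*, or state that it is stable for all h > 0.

On y'=λy, z=hλ:
  y_{n+1} = y_n + z·[19/25·y_n + 6/25·y_{n+1}] ⇒ (1 − 6/25z)y_{n+1} = (1 + 19/25z)y_n
  Hence R(z) = (1 + 19/25z)/(1 − 6/25z).

Boundary: |R(x)|=1, x<0.
x=-1.67: |R|=0.1922
R=−1: 1+19/25x = −1+6/25x ⇒ -13/25x=2 ⇒ x=2/(-13/25)=-3.8462
Confirm numerically:
  x=-3.335: |R|=0.85237 <1
  x=-3.323: |R|=0.84866 <1
  x=-2.977: |R|=0.73639 <1
  x=-2.457: |R|=0.54559 <1
  x=-4.184: |R|=1.08766 >1
  x=-4.143: |R|=1.07740 >1
So |R|<1 on (-3.8462, 0).

(-3.8462,0); λ=-12 ⇒ h* = (50/13)/12 = 0.3205.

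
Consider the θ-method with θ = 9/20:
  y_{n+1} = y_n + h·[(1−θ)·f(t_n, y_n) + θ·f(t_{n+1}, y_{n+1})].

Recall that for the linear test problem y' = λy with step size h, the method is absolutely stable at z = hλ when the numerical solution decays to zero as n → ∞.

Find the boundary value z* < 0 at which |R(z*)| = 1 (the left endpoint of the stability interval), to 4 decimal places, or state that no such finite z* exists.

Set f=λy, z=hλ:
  y_{n+1} = y_n + z·[11/20·y_n + 9/20·y_{n+1}] ⇒ (1 − 9/20z)y_{n+1} = (1 + 11/20z)y_n
  R(z) = (1 + 11/20z)/(1 − 9/20z).

Solve |R(x)|<1 on ℝ⁻.
x=-0.89: |R|=0.3645
R=−1: 1+11/20x = −1+9/20x ⇒ -1/10x=2 ⇒ x=2/(-1/10)=-20.0000
Confirm numerically:
  x=-17.677: |R|=0.97406 <1
  x=-16.252: |R|=0.95492 <1
  x=-10.916: |R|=0.84635 <1
  x=-20.570: |R|=1.00556 >1
  x=-20.529: |R|=1.00517 >1
Stable set (-20.0000, 0).

left endpoint -20.0000.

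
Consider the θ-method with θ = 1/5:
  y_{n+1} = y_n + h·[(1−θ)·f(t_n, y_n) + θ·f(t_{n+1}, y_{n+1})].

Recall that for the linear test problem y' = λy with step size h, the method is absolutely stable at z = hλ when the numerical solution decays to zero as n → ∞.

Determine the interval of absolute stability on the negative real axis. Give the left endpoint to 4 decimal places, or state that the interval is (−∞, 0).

z∈(-3.3333,0).

Set f=λy, z=hλ:
  y_{n+1} = y_n + z·[4/5·y_n + 1/5·y_{n+1}] ⇒ (1 − 1/5z)y_{n+1} = (1 + 4/5z)y_n
  R(z) = (1 + 4/5z)/(1 − 1/5z).

Find x<0 with |R(x)|<1.
x=-1.43: |R|=0.1120
R=−1: 1+4/5x = −1+1/5x ⇒ -3/5x=2 ⇒ x=2/(-3/5)=-3.3333
Confirm numerically:
  x=-2.984: |R|=0.86874 <1
  x=-2.069: |R|=0.46343 <1
  x=-1.396: |R|=0.09131 <1
  x=-3.865: |R|=1.17992 >1
  x=-3.681: |R|=1.12015 >1
  x=-3.563: |R|=1.08046 >1
So |R|<1 on (-3.3333, 0).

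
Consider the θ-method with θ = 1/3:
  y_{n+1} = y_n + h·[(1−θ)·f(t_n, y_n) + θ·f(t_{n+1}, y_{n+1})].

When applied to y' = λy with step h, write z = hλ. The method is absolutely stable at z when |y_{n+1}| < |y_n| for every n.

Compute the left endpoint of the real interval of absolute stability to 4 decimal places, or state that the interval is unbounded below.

Set f=λy, z=hλ:
  y_{n+1} = y_n + z·[2/3·y_n + 1/3·y_{n+1}] ⇒ (1 − 1/3z)y_{n+1} = (1 + 2/3z)y_n
  ⇒ R(z) = (1 + 2/3z)/(1 − 1/3z).

Find x<0 with |R(x)|<1.
x=-0.85: |R|=0.3377
R=−1: 1+2/3x = −1+1/3x ⇒ -1/3x=2 ⇒ x=2/(-1/3)=-6.0000
Confirm numerically:
  x=-5.744: |R|=0.97072 <1
  x=-3.189: |R|=0.54581 <1
  x=-2.491: |R|=0.36095 <1
  x=-6.491: |R|=1.05173 >1
  x=-6.133: |R|=1.01456 >1
  x=-6.072: |R|=1.00794 >1
Interval (-6.0000, 0).

z* = -6.0000.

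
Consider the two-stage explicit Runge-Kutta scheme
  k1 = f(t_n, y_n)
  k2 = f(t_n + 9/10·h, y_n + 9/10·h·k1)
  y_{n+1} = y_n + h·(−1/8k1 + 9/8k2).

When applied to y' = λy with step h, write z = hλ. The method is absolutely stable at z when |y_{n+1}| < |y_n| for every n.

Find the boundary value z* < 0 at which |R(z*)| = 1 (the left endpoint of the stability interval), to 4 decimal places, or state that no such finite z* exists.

z* = -0.9877.

Test eqn y'=λy, z=hλ:
  k1=λy_n ⇒ h·k1=z·y_n;  k2=λ(1+9/10z)y_n ⇒ h·k2=z(1+9/10z)y_n
  y_{n+1}/y_n = 1 − 1/8z + 9/8z(1+9/10z) = 1 + z + 81/80z²
  ⇒ R(z) = 1 + z + 81/80z².

Boundary: |R(x)|=1, x<0.
x=-1.17: |R|=1.2160
R=1: x+81/80x²=0 ⇒ x=−80/81=-0.9877; min R=1−1/(4·81/80)=0.7531>−1
Confirm numerically:
  x=-0.860: |R|=0.88884 <1
  x=-0.559: |R|=0.75739 <1
  x=-0.464: |R|=0.75399 <1
  x=-1.112: |R|=1.14000 >1
  x=-1.059: |R|=1.07650 >1
  x=-1.019: |R|=1.03234 >1
Stable set (-0.9877, 0).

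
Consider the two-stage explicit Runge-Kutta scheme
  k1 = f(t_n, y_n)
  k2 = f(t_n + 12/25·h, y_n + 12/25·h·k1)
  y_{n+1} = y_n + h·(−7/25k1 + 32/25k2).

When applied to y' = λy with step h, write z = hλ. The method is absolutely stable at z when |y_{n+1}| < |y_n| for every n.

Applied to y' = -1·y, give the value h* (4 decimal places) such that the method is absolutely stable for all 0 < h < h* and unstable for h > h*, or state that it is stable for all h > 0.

On y'=λy, z=hλ:
  k1=λy_n ⇒ h·k1=z·y_n;  k2=λ(1+12/25z)y_n ⇒ h·k2=z(1+12/25z)y_n
  y_{n+1}/y_n = 1 − 7/25z + 32/25z(1+12/25z) = 1 + z + 384/625z²
  Hence R(z) = 1 + z + 384/625z².

Find x<0 with |R(x)|<1.
x=-0.97: |R|=0.6081
R=1: x+384/625x²=0 ⇒ x=−625/384=-1.6276; min R=1−1/(4·384/625)=0.5931>−1
Confirm numerically:
  x=-1.499: |R|=0.88156 <1
  x=-0.872: |R|=0.59518 <1
  x=-0.720: |R|=0.59850 <1
  x=-2.073: |R|=1.56728 >1
  x=-1.799: |R|=1.18944 >1
Stable set (-1.6276, 0).

(-1.6276,0); λ=-1 ⇒ h* = (625/384)/1 = 1.6276.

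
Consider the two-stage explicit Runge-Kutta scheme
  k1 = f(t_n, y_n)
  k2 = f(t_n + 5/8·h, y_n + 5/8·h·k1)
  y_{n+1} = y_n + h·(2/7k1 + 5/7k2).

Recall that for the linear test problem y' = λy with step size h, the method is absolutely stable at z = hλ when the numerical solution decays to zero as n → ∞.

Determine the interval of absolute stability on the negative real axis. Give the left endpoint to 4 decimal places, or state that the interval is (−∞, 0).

With y'=λy (z=hλ):
  k1=λy_n ⇒ h·k1=z·y_n;  k2=λ(1+5/8z)y_n ⇒ h·k2=z(1+5/8z)y_n
  y_{n+1}/y_n = 1 + 2/7z + 5/7z(1+5/8z) = 1 + z + 25/56z²
  Hence R(z) = 1 + z + 25/56z².

Find x<0 with |R(x)|<1.
x=-1.31: |R|=0.4561
R=1: x+25/56x²=0 ⇒ x=−56/25=-2.2400; min R=1−1/(4·25/56)=0.4400>−1
Confirm numerically:
  x=-1.991: |R|=0.77868 <1
  x=-1.447: |R|=0.48774 <1
  x=-1.381: |R|=0.47041 <1
  x=-1.155: |R|=0.44055 <1
  x=-2.792: |R|=1.68803 >1
  x=-2.753: |R|=1.63049 >1
  x=-2.563: |R|=1.36958 >1
Stable set (-2.2400, 0).

z∈(-2.2400,0).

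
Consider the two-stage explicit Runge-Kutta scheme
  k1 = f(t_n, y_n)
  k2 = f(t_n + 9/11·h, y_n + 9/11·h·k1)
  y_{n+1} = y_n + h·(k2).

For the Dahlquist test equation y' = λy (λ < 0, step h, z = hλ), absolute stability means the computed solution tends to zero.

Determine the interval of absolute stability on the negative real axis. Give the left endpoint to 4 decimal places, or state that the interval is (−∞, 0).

(-1.2222, 0).

Test eqn y'=λy, z=hλ:
  k1=λy_n ⇒ h·k1=z·y_n;  k2=λ(1+9/11z)y_n ⇒ h·k2=z(1+9/11z)y_n
  y_{n+1}/y_n = 1 + z(1+9/11z) = 1 + z + 9/11z²
  R(z) = 1 + z + 9/11z².

Solve |R(x)|<1 on ℝ⁻.
x=-0.74: |R|=0.7080
R=1: x+9/11x²=0 ⇒ x=−11/9=-1.2222; min R=1−1/(4·9/11)=0.6944>−1
Confirm numerically:
  x=-1.190: |R|=0.96863 <1
  x=-1.117: |R|=0.90384 <1
  x=-0.603: |R|=0.69450 <1
  x=-0.529: |R|=0.69996 <1
  x=-1.789: |R|=1.82961 >1
  x=-1.587: |R|=1.47365 >1
  x=-1.313: |R|=1.09752 >1
Interval (-1.2222, 0).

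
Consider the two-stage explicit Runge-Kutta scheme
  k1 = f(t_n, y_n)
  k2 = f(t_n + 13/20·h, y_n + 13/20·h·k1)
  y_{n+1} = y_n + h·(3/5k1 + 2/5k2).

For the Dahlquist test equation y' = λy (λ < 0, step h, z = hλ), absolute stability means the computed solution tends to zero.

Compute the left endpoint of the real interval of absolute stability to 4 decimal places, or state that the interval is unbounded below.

left endpoint -3.8462.

With y'=λy (z=hλ):
  k1=λy_n ⇒ h·k1=z·y_n;  k2=λ(1+13/20z)y_n ⇒ h·k2=z(1+13/20z)y_n
  y_{n+1}/y_n = 1 + 3/5z + 2/5z(1+13/20z) = 1 + z + 13/50z²
  so R(z) = 1 + z + 13/50z².

Need |R(x)|<1, x<0.
x=-1.15: |R|=0.1938
R=1: x+13/50x²=0 ⇒ x=−50/13=-3.8462; min R=1−1/(4·13/50)=0.0385>−1
Confirm numerically:
  x=-3.193: |R|=0.45776 <1
  x=-2.293: |R|=0.07404 <1
  x=-1.653: |R|=0.05743 <1
  x=-4.430: |R|=1.67247 >1
  x=-4.370: |R|=1.59519 >1
  x=-4.264: |R|=1.46324 >1
Stable set (-3.8462, 0).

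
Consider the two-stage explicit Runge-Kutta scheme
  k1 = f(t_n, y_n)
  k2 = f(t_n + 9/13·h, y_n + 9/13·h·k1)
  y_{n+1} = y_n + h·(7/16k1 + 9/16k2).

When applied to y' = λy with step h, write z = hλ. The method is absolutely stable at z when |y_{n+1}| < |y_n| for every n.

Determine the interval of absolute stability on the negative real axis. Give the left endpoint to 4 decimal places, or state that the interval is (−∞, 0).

Test eqn y'=λy, z=hλ:
  k1=λy_n ⇒ h·k1=z·y_n;  k2=λ(1+9/13z)y_n ⇒ h·k2=z(1+9/13z)y_n
  y_{n+1}/y_n = 1 + 7/16z + 9/16z(1+9/13z) = 1 + z + 81/208z²
  Hence R(z) = 1 + z + 81/208z².

Find x<0 with |R(x)|<1.
x=-0.93: |R|=0.4068
R=1: x+81/208x²=0 ⇒ x=−208/81=-2.5679; min R=1−1/(4·81/208)=0.3580>−1
Confirm numerically:
  x=-1.847: |R|=0.48148 <1
  x=-1.689: |R|=0.42192 <1
  x=-1.680: |R|=0.41911 <1
  x=-1.250: |R|=0.35847 <1
  x=-3.160: |R|=1.72862 >1
  x=-2.895: |R|=1.36876 >1
  x=-2.657: |R|=1.09219 >1
Stable set (-2.5679, 0).

(-2.5679, 0).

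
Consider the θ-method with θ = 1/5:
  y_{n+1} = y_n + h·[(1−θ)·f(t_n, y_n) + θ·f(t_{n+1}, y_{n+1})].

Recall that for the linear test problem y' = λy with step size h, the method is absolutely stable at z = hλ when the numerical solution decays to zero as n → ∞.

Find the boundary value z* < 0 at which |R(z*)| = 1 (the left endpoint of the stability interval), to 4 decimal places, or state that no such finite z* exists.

z* = -3.3333.

Test eqn y'=λy, z=hλ:
  y_{n+1} = y_n + z·[4/5·y_n + 1/5·y_{n+1}] ⇒ (1 − 1/5z)y_{n+1} = (1 + 4/5z)y_n
  ⇒ R(z) = (1 + 4/5z)/(1 − 1/5z).

Solve |R(x)|<1 on ℝ⁻.
x=-0.78: |R|=0.3253
R=−1: 1+4/5x = −1+1/5x ⇒ -3/5x=2 ⇒ x=2/(-3/5)=-3.3333
Confirm numerically:
  x=-3.207: |R|=0.95382 <1
  x=-2.657: |R|=0.73501 <1
  x=-1.792: |R|=0.31920 <1
  x=-1.692: |R|=0.26420 <1
  x=-3.894: |R|=1.18912 >1
  x=-3.565: |R|=1.08114 >1
  x=-3.479: |R|=1.05154 >1
So |R|<1 on (-3.3333, 0).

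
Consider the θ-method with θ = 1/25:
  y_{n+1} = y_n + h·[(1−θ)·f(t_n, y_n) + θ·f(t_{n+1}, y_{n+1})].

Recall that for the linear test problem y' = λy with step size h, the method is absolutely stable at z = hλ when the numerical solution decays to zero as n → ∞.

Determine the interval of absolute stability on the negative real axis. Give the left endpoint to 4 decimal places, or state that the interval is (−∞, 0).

On y'=λy, z=hλ:
  y_{n+1} = y_n + z·[24/25·y_n + 1/25·y_{n+1}] ⇒ (1 − 1/25z)y_{n+1} = (1 + 24/25z)y_n
  R(z) = (1 + 24/25z)/(1 − 1/25z).

Need |R(x)|<1, x<0.
x=-0.73: |R|=0.2907
R=−1: 1+24/25x = −1+1/25x ⇒ -23/25x=2 ⇒ x=2/(-23/25)=-2.1739
Confirm numerically:
  x=-1.511: |R|=0.42488 <1
  x=-1.211: |R|=0.15505 <1
  x=-0.914: |R|=0.11824 <1
  x=-2.668: |R|=1.41073 >1
  x=-2.566: |R|=1.32714 >1
  x=-2.511: |R|=1.28181 >1
Interval (-2.1739, 0).

(-2.1739, 0).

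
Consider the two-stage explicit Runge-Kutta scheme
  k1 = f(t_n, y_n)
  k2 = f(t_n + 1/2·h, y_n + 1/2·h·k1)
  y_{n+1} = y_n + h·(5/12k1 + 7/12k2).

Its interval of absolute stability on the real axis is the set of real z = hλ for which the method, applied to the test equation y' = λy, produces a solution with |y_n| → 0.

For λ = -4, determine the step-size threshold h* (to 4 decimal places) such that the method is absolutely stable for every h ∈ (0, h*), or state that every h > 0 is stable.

On y'=λy, z=hλ:
  k1=λy_n ⇒ h·k1=z·y_n;  k2=λ(1+1/2z)y_n ⇒ h·k2=z(1+1/2z)y_n
  y_{n+1}/y_n = 1 + 5/12z + 7/12z(1+1/2z) = 1 + z + 7/24z²
  so R(z) = 1 + z + 7/24z².

Boundary: |R(x)|=1, x<0.
x=-1.7: |R|=0.1429
R=1: x+7/24x²=0 ⇒ x=−24/7=-3.4286; min R=1−1/(4·7/24)=0.1429>−1
Confirm numerically:
  x=-2.991: |R|=0.61827 <1
  x=-2.188: |R|=0.20831 <1
  x=-1.811: |R|=0.14559 <1
  x=-1.764: |R|=0.14358 <1
  x=-3.858: |R|=1.48321 >1
  x=-3.666: |R|=1.25387 >1
So |R|<1 on (-3.4286, 0).

(-3.4286,0); λ=-4 ⇒ h* = (24/7)/4 = 0.8571.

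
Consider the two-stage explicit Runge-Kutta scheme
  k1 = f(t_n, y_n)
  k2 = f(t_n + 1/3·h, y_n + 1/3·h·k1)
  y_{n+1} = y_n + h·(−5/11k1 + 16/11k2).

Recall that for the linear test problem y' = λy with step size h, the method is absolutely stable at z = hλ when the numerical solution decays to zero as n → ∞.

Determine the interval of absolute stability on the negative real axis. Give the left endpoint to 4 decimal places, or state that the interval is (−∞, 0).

z∈(-2.0625,0).

Set f=λy, z=hλ:
  k1=λy_n ⇒ h·k1=z·y_n;  k2=λ(1+1/3z)y_n ⇒ h·k2=z(1+1/3z)y_n
  y_{n+1}/y_n = 1 − 5/11z + 16/11z(1+1/3z) = 1 + z + 16/33z²
  R(z) = 1 + z + 16/33z².

Need |R(x)|<1, x<0.
x=-0.65: |R|=0.5548
R=1: x+16/33x²=0 ⇒ x=−33/16=-2.0625; min R=1−1/(4·16/33)=0.4844>−1
Confirm numerically:
  x=-1.798: |R|=0.76942 <1
  x=-1.772: |R|=0.75042 <1
  x=-1.688: |R|=0.69350 <1
  x=-1.094: |R|=0.48628 <1
  x=-2.579: |R|=1.64584 >1
  x=-2.562: |R|=1.62047 >1
  x=-2.555: |R|=1.61010 >1
Stable set (-2.0625, 0).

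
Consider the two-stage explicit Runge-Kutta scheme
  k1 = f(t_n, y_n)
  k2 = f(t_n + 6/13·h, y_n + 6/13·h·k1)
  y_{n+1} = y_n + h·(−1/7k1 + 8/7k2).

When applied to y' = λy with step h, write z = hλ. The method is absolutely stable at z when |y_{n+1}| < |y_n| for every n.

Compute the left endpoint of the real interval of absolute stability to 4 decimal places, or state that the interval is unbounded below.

With y'=λy (z=hλ):
  k1=λy_n ⇒ h·k1=z·y_n;  k2=λ(1+6/13z)y_n ⇒ h·k2=z(1+6/13z)y_n
  y_{n+1}/y_n = 1 − 1/7z + 8/7z(1+6/13z) = 1 + z + 48/91z²
  Hence R(z) = 1 + z + 48/91z².

Need |R(x)|<1, x<0.
x=-1.12: |R|=0.5417
R=1: x+48/91x²=0 ⇒ x=−91/48=-1.8958; min R=1−1/(4·48/91)=0.5260>−1
Confirm numerically:
  x=-1.406: |R|=0.63673 <1
  x=-0.888: |R|=0.52794 <1
  x=-0.773: |R|=0.54218 <1
  x=-2.451: |R|=1.71774 >1
  x=-2.254: |R|=1.42583 >1
Interval (-1.8958, 0).

left endpoint -1.8958.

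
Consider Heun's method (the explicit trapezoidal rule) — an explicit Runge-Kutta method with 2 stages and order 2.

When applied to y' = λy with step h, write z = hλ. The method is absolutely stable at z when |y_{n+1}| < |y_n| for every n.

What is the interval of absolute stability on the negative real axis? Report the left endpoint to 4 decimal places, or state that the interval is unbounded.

On y'=λy, z=hλ:
  order 2, 2-stage ⇒ R(z)=1+z+z^2/2
  (e.g. R(-1.14)=0.50980, |R|=0.50980)

Solve |R(x)|<1 on ℝ⁻.
x=-1.14: |R|=0.5098
|R(-2.24)|=1.2688 |R(-0.84)|=0.5128 |R(-0.68)|=0.5512
Bisect:
  x_lo=-2.6152 |R|=1.8045  x_hi=-0.1908 |R|=0.8274
  mid=-1.40301 |R|=0.58121 →hi
  mid=-2.00911 |R|=1.00915 →lo
  mid=-1.70606 |R|=0.74926 →hi
  mid=-1.85759 |R|=0.86773 →hi
  mid=-1.93335 |R|=0.93557 →hi
  mid=-1.97123 |R|=0.97164 →hi
  mid=-1.99017 |R|=0.99022 →hi
  mid=-1.99964 |R|=0.99964 →hi
  mid=-2.00438 |R|=1.00439 →lo
  mid=-2.00201 |R|=1.00201 →lo
  ...
  [-2.00009,-1.99994] ⇒ x*=-2.0000
Interval (-2.0000, 0).

z∈(-2.0000,0).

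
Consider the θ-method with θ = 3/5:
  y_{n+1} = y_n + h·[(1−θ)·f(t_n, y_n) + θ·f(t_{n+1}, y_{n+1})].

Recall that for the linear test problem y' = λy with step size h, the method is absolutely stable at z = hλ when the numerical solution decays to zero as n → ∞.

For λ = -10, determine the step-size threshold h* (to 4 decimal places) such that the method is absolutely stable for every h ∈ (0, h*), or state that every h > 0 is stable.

unbounded; (−∞, 0). Any h>0 works for λ=-10.

On y'=λy, z=hλ:
  y_{n+1} = y_n + z·[2/5·y_n + 3/5·y_{n+1}] ⇒ (1 − 3/5z)y_{n+1} = (1 + 2/5z)y_n
  so R(z) = (1 + 2/5z)/(1 − 3/5z).

Boundary: |R(x)|=1, x<0.
x=-1.24: |R|=0.2890
x=-2: |R|=0.0909
x=-10: |R|=0.4286
x=-100: |R|=0.6393
θ=3/5≥1/2 ⇒ |1+2/5x|<|1−3/5x| ∀x<0 ⇒ unbounded interval.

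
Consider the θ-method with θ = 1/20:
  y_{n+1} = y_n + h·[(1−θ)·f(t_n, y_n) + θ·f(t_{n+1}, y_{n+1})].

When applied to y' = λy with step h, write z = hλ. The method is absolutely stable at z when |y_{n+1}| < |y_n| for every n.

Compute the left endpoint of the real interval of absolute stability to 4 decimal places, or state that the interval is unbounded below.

left endpoint -2.2222.

Test eqn y'=λy, z=hλ:
  y_{n+1} = y_n + z·[19/20·y_n + 1/20·y_{n+1}] ⇒ (1 − 1/20z)y_{n+1} = (1 + 19/20z)y_n
  R(z) = (1 + 19/20z)/(1 − 1/20z).

Need |R(x)|<1, x<0.
x=-0.95: |R|=0.0931
R=−1: 1+19/20x = −1+1/20x ⇒ -9/10x=2 ⇒ x=2/(-9/10)=-2.2222
Confirm numerically:
  x=-1.932: |R|=0.76181 <1
  x=-1.825: |R|=0.67239 <1
  x=-1.636: |R|=0.51229 <1
  x=-1.317: |R|=0.23563 <1
  x=-2.753: |R|=1.41990 >1
  x=-2.657: |R|=1.34541 >1
Interval (-2.2222, 0).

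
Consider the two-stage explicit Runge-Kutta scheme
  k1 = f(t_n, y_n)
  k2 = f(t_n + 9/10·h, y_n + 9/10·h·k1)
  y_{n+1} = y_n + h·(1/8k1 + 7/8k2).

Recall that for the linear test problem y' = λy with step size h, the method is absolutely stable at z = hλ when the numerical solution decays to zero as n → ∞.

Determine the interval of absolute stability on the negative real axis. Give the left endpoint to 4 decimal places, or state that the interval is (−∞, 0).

On y'=λy, z=hλ:
  k1=λy_n ⇒ h·k1=z·y_n;  k2=λ(1+9/10z)y_n ⇒ h·k2=z(1+9/10z)y_n
  y_{n+1}/y_n = 1 + 1/8z + 7/8z(1+9/10z) = 1 + z + 63/80z²
  Hence R(z) = 1 + z + 63/80z².

Need |R(x)|<1, x<0.
x=-1.3: |R|=1.0309
R=1: x+63/80x²=0 ⇒ x=−80/63=-1.2698; min R=1−1/(4·63/80)=0.6825>−1
Confirm numerically:
  x=-1.013: |R|=0.79511 <1
  x=-0.676: |R|=0.68387 <1
  x=-0.663: |R|=0.68316 <1
  x=-1.386: |R|=1.12678 >1
  x=-1.294: |R|=1.02462 >1
Interval (-1.2698, 0).

(-1.2698, 0).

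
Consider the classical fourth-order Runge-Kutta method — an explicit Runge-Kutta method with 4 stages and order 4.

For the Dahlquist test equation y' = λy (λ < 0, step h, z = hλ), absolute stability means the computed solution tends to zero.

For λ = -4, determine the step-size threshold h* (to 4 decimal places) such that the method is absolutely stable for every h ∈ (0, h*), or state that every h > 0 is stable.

(-2.7853,0); λ=-4 ⇒ h* = 0.6963.

Set f=λy, z=hλ:
  order 4, 4-stage ⇒ R(z)=1+z+z^2/2+z^3/6+z^4/24
  (e.g. R(-0.64)=0.52810, |R|=0.52810)

Solve |R(x)|<1 on ℝ⁻.
x=-0.64: |R|=0.5281
|R(-1.87)|=0.2981 |R(-1.65)|=0.2714 |R(-0.6)|=0.5494
Bisect:
  x_lo=-3.1387 |R|=1.6773  x_hi=-0.1867 |R|=0.8297
  mid=-1.66268 |R|=0.27193 →hi
  mid=-2.40069 |R|=0.55897 →hi
  mid=-2.76969 |R|=0.97672 →hi
  mid=-2.95419 |R|=1.28597 →lo
  mid=-2.86194 |R|=1.12184 →lo
  mid=-2.81581 |R|=1.04699 →lo
  mid=-2.79275 |R|=1.01130 →lo
  mid=-2.78122 |R|=0.99387 →hi
  mid=-2.78698 |R|=1.00255 →lo
  ...
  [-2.78536,-2.78518] ⇒ x*=-2.7853
So |R|<1 on (-2.7853, 0).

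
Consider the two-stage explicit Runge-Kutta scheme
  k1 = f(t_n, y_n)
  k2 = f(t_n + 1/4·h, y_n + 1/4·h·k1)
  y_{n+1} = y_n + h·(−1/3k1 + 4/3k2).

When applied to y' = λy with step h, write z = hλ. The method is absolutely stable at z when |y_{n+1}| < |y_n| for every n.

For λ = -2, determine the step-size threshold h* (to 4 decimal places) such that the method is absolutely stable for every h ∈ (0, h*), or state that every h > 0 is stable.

(-3.0000,0); λ=-2 ⇒ h* = (3)/2 = 1.5000.

On y'=λy, z=hλ:
  k1=λy_n ⇒ h·k1=z·y_n;  k2=λ(1+1/4z)y_n ⇒ h·k2=z(1+1/4z)y_n
  y_{n+1}/y_n = 1 − 1/3z + 4/3z(1+1/4z) = 1 + z + 1/3z²
  so R(z) = 1 + z + 1/3z².

Solve |R(x)|<1 on ℝ⁻.
x=-0.37: |R|=0.6756
R=1: x+1/3x²=0 ⇒ x=−3=-3.0000; min R=1−1/(4·1/3)=0.2500>−1
Confirm numerically:
  x=-2.833: |R|=0.84230 <1
  x=-2.387: |R|=0.51226 <1
  x=-2.013: |R|=0.33772 <1
  x=-3.476: |R|=1.55153 >1
  x=-3.244: |R|=1.26385 >1
  x=-3.158: |R|=1.16632 >1
Stable set (-3.0000, 0).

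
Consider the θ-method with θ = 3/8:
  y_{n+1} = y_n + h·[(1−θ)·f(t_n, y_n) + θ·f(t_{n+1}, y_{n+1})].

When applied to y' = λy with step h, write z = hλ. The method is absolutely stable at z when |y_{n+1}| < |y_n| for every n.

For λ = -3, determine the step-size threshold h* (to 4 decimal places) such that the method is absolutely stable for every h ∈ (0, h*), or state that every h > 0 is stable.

(-8.0000,0); λ=-3 ⇒ h* = (8)/3 = 2.6667.

Set f=λy, z=hλ:
  y_{n+1} = y_n + z·[5/8·y_n + 3/8·y_{n+1}] ⇒ (1 − 3/8z)y_{n+1} = (1 + 5/8z)y_n
  R(z) = (1 + 5/8z)/(1 − 3/8z).

Boundary: |R(x)|=1, x<0.
x=-1.72: |R|=0.0456
R=−1: 1+5/8x = −1+3/8x ⇒ -1/4x=2 ⇒ x=2/(-1/4)=-8.0000
Confirm numerically:
  x=-5.800: |R|=0.82677 <1
  x=-5.100: |R|=0.75107 <1
  x=-4.252: |R|=0.63885 <1
  x=-3.686: |R|=0.54728 <1
  x=-8.194: |R|=1.01191 >1
  x=-8.153: |R|=1.00943 >1
  x=-8.135: |R|=1.00833 >1
Interval (-8.0000, 0).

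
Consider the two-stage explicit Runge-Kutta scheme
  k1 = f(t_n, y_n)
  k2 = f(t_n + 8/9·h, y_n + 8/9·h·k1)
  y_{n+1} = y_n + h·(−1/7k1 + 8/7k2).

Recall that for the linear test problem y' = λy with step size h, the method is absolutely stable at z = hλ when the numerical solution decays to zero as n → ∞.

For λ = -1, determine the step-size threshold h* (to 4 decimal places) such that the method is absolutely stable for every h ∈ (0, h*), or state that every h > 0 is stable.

(-0.9844,0); λ=-1 ⇒ h* = (63/64)/1 = 0.9844.

Test eqn y'=λy, z=hλ:
  k1=λy_n ⇒ h·k1=z·y_n;  k2=λ(1+8/9z)y_n ⇒ h·k2=z(1+8/9z)y_n
  y_{n+1}/y_n = 1 − 1/7z + 8/7z(1+8/9z) = 1 + z + 64/63z²
  Hence R(z) = 1 + z + 64/63z².

Solve |R(x)|<1 on ℝ⁻.
x=-0.88: |R|=0.9067
R=1: x+64/63x²=0 ⇒ x=−63/64=-0.9844; min R=1−1/(4·64/63)=0.7539>−1
Confirm numerically:
  x=-0.875: |R|=0.90278 <1
  x=-0.696: |R|=0.79611 <1
  x=-0.611: |R|=0.76825 <1
  x=-0.481: |R|=0.75403 <1
  x=-1.504: |R|=1.79392 >1
  x=-1.295: |R|=1.40864 >1
  x=-1.261: |R|=1.35436 >1
So |R|<1 on (-0.9844, 0).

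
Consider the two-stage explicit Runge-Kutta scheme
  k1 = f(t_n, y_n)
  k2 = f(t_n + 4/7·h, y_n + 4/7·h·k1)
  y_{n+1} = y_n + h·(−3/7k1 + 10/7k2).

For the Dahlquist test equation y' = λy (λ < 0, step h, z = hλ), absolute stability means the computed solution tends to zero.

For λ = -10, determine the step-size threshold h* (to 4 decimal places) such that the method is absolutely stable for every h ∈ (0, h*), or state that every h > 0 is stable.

On y'=λy, z=hλ:
  k1=λy_n ⇒ h·k1=z·y_n;  k2=λ(1+4/7z)y_n ⇒ h·k2=z(1+4/7z)y_n
  y_{n+1}/y_n = 1 − 3/7z + 10/7z(1+4/7z) = 1 + z + 40/49z²
  R(z) = 1 + z + 40/49z².

Boundary: |R(x)|=1, x<0.
x=-0.62: |R|=0.6938
R=1: x+40/49x²=0 ⇒ x=−49/40=-1.2250; min R=1−1/(4·40/49)=0.6937>−1
Confirm numerically:
  x=-1.041: |R|=0.84364 <1
  x=-0.705: |R|=0.70073 <1
  x=-0.650: |R|=0.69490 <1
  x=-0.644: |R|=0.69456 <1
  x=-1.717: |R|=1.68960 >1
  x=-1.398: |R|=1.19743 >1
So |R|<1 on (-1.2250, 0).

(-1.2250,0); λ=-10 ⇒ h* = (49/40)/10 = 0.1225.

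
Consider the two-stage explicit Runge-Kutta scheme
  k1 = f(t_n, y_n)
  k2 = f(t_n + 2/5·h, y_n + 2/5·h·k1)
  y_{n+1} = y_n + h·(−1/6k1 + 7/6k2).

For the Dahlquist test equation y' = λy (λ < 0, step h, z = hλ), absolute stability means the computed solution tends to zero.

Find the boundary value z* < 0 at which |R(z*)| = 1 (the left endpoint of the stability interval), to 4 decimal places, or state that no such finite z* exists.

left endpoint -2.1429.

With y'=λy (z=hλ):
  k1=λy_n ⇒ h·k1=z·y_n;  k2=λ(1+2/5z)y_n ⇒ h·k2=z(1+2/5z)y_n
  y_{n+1}/y_n = 1 − 1/6z + 7/6z(1+2/5z) = 1 + z + 7/15z²
  so R(z) = 1 + z + 7/15z².

Boundary: |R(x)|=1, x<0.
x=-1.79: |R|=0.7052
R=1: x+7/15x²=0 ⇒ x=−15/7=-2.1429; min R=1−1/(4·7/15)=0.4643>−1
Confirm numerically:
  x=-2.078: |R|=0.93711 <1
  x=-1.257: |R|=0.48036 <1
  x=-1.169: |R|=0.46873 <1
  x=-2.529: |R|=1.45573 >1
  x=-2.406: |R|=1.29546 >1
So |R|<1 on (-2.1429, 0).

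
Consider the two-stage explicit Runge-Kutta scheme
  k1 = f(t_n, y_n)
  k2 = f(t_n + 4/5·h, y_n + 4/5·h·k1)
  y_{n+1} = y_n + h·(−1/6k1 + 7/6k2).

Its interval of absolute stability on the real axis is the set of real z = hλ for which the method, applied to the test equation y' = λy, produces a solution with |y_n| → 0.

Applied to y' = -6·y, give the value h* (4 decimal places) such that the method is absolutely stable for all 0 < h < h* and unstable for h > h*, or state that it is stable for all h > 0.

(-1.0714,0); λ=-6 ⇒ h* = (15/14)/6 = 0.1786.

Test eqn y'=λy, z=hλ:
  k1=λy_n ⇒ h·k1=z·y_n;  k2=λ(1+4/5z)y_n ⇒ h·k2=z(1+4/5z)y_n
  y_{n+1}/y_n = 1 − 1/6z + 7/6z(1+4/5z) = 1 + z + 14/15z²
  Hence R(z) = 1 + z + 14/15z².

Find x<0 with |R(x)|<1.
x=-0.43: |R|=0.7426
R=1: x+14/15x²=0 ⇒ x=−15/14=-1.0714; min R=1−1/(4·14/15)=0.7321>−1
Confirm numerically:
  x=-1.038: |R|=0.96761 <1
  x=-0.923: |R|=0.87213 <1
  x=-0.704: |R|=0.75857 <1
  x=-0.483: |R|=0.73474 <1
  x=-1.471: |R|=1.54858 >1
  x=-1.409: |R|=1.44393 >1
So |R|<1 on (-1.0714, 0).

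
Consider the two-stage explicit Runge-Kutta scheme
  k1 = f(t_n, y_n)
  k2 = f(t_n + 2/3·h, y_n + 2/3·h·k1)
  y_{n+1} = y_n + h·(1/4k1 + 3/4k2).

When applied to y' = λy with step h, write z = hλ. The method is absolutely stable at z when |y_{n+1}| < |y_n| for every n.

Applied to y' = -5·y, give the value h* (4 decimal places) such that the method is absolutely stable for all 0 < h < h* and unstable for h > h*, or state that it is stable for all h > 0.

With y'=λy (z=hλ):
  k1=λy_n ⇒ h·k1=z·y_n;  k2=λ(1+2/3z)y_n ⇒ h·k2=z(1+2/3z)y_n
  y_{n+1}/y_n = 1 + 1/4z + 3/4z(1+2/3z) = 1 + z + 1/2z²
  so R(z) = 1 + z + 1/2z².

Find x<0 with |R(x)|<1.
x=-0.43: |R|=0.6624
R=1: x+1/2x²=0 ⇒ x=−2=-2.0000; min R=1−1/(4·1/2)=0.5000>−1
Confirm numerically:
  x=-1.267: |R|=0.53564 <1
  x=-1.054: |R|=0.50146 <1
  x=-0.941: |R|=0.50174 <1
  x=-0.899: |R|=0.50510 <1
  x=-2.421: |R|=1.50962 >1
  x=-2.071: |R|=1.07352 >1
Stable set (-2.0000, 0).

(-2.0000,0); λ=-5 ⇒ h* = (2)/5 = 0.4000.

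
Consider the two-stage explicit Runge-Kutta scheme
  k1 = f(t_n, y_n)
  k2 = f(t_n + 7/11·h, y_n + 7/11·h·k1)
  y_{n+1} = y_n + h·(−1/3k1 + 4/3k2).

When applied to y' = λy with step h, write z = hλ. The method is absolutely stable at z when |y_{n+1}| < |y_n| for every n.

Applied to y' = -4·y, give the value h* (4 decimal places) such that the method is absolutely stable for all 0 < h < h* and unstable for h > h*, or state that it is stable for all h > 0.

With y'=λy (z=hλ):
  k1=λy_n ⇒ h·k1=z·y_n;  k2=λ(1+7/11z)y_n ⇒ h·k2=z(1+7/11z)y_n
  y_{n+1}/y_n = 1 − 1/3z + 4/3z(1+7/11z) = 1 + z + 28/33z²
  R(z) = 1 + z + 28/33z².

Boundary: |R(x)|=1, x<0.
x=-1.1: |R|=0.9267
R=1: x+28/33x²=0 ⇒ x=−33/28=-1.1786; min R=1−1/(4·28/33)=0.7054>−1
Confirm numerically:
  x=-1.018: |R|=0.86131 <1
  x=-0.746: |R|=0.72620 <1
  x=-0.642: |R|=0.70771 <1
  x=-0.601: |R|=0.70547 <1
  x=-1.745: |R|=1.83866 >1
  x=-1.637: |R|=1.63674 >1
Stable set (-1.1786, 0).

(-1.1786,0); λ=-4 ⇒ h* = (33/28)/4 = 0.2946.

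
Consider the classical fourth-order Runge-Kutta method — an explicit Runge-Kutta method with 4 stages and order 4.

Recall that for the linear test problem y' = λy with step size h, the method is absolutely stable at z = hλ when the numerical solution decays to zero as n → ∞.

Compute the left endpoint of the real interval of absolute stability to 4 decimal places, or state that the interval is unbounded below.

With y'=λy (z=hλ):
  order 4, 4-stage ⇒ R(z)=1+z+z^2/2+z^3/6+z^4/24
  (e.g. R(-1.15)=0.33065, |R|=0.33065)

Boundary: |R(x)|=1, x<0.
x=-1.15: |R|=0.3306
|R(-1.43)|=0.2793 |R(-0.85)|=0.4306 |R(-0.61)|=0.5440
Bisect:
  x_lo=-3.0940 |R|=1.5743  x_hi=-0.1923 |R|=0.8251
  mid=-1.64314 |R|=0.27116 →hi
  mid=-2.36856 |R|=0.53322 →hi
  mid=-2.73128 |R|=0.92157 →hi
  mid=-2.91263 |R|=1.20959 →lo
  mid=-2.82196 |R|=1.05670 →lo
  mid=-2.77662 |R|=0.98700 →hi
  mid=-2.79929 |R|=1.02130 →lo
  mid=-2.78795 |R|=1.00402 →lo
  mid=-2.78228 |R|=0.99547 →hi
  ...
  [-2.78530,-2.78512] ⇒ x*=-2.7853
Stable set (-2.7853, 0).

left endpoint -2.7853.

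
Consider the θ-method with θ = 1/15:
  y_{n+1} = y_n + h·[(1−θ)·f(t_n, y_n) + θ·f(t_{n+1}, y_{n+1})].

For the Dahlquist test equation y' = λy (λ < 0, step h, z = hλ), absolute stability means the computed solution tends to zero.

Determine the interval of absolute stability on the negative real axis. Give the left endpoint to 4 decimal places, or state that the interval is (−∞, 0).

With y'=λy (z=hλ):
  y_{n+1} = y_n + z·[14/15·y_n + 1/15·y_{n+1}] ⇒ (1 − 1/15z)y_{n+1} = (1 + 14/15z)y_n
  Hence R(z) = (1 + 14/15z)/(1 − 1/15z).

Need |R(x)|<1, x<0.
x=-1.57: |R|=0.4212
R=−1: 1+14/15x = −1+1/15x ⇒ -13/15x=2 ⇒ x=2/(-13/15)=-2.3077
Confirm numerically:
  x=-2.285: |R|=0.98293 <1
  x=-1.353: |R|=0.24106 <1
  x=-1.185: |R|=0.09824 <1
  x=-1.099: |R|=0.02398 <1
  x=-2.685: |R|=1.27735 >1
  x=-2.676: |R|=1.27088 >1
Stable set (-2.3077, 0).

z∈(-2.3077,0).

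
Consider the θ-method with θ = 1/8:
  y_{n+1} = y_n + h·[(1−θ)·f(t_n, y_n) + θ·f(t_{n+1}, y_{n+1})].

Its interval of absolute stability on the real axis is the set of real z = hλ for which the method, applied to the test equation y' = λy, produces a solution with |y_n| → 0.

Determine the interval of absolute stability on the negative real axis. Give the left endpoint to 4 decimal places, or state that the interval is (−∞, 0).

z∈(-2.6667,0).

With y'=λy (z=hλ):
  y_{n+1} = y_n + z·[7/8·y_n + 1/8·y_{n+1}] ⇒ (1 − 1/8z)y_{n+1} = (1 + 7/8z)y_n
  Hence R(z) = (1 + 7/8z)/(1 − 1/8z).

Need |R(x)|<1, x<0.
x=-1.2: |R|=0.0435
R=−1: 1+7/8x = −1+1/8x ⇒ -3/4x=2 ⇒ x=2/(-3/4)=-2.6667
Confirm numerically:
  x=-2.513: |R|=0.91230 <1
  x=-1.269: |R|=0.09526 <1
  x=-1.086: |R|=0.04380 <1
  x=-3.222: |R|=1.29692 >1
  x=-2.724: |R|=1.03208 >1
Stable set (-2.6667, 0).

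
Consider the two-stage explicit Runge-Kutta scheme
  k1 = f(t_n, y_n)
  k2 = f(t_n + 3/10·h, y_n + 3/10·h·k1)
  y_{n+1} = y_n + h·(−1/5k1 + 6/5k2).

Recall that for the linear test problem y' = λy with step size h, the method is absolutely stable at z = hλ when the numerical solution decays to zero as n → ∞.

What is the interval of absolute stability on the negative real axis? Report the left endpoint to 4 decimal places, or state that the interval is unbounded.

Test eqn y'=λy, z=hλ:
  k1=λy_n ⇒ h·k1=z·y_n;  k2=λ(1+3/10z)y_n ⇒ h·k2=z(1+3/10z)y_n
  y_{n+1}/y_n = 1 − 1/5z + 6/5z(1+3/10z) = 1 + z + 9/25z²
  R(z) = 1 + z + 9/25z².

Boundary: |R(x)|=1, x<0.
x=-1.27: |R|=0.3106
R=1: x+9/25x²=0 ⇒ x=−25/9=-2.7778; min R=1−1/(4·9/25)=0.3056>−1
Confirm numerically:
  x=-2.617: |R|=0.84853 <1
  x=-2.444: |R|=0.70633 <1
  x=-2.356: |R|=0.64226 <1
  x=-2.272: |R|=0.58631 <1
  x=-3.343: |R|=1.68023 >1
  x=-2.992: |R|=1.23074 >1
Interval (-2.7778, 0).

(-2.7778, 0).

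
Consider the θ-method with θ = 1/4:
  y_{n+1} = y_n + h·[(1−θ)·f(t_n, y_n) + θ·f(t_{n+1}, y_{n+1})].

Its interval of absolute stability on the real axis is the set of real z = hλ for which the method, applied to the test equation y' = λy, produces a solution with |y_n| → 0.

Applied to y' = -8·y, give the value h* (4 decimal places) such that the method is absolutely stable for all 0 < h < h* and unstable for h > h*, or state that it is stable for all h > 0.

Test eqn y'=λy, z=hλ:
  y_{n+1} = y_n + z·[3/4·y_n + 1/4·y_{n+1}] ⇒ (1 − 1/4z)y_{n+1} = (1 + 3/4z)y_n
  ⇒ R(z) = (1 + 3/4z)/(1 − 1/4z).

Find x<0 with |R(x)|<1.
x=-0.71: |R|=0.3970
R=−1: 1+3/4x = −1+1/4x ⇒ -1/2x=2 ⇒ x=2/(-1/2)=-4.0000
Confirm numerically:
  x=-3.603: |R|=0.89557 <1
  x=-3.532: |R|=0.87573 <1
  x=-2.857: |R|=0.66662 <1
  x=-4.495: |R|=1.11654 >1
  x=-4.442: |R|=1.10471 >1
  x=-4.324: |R|=1.07785 >1
Interval (-4.0000, 0).

(-4.0000,0); λ=-8 ⇒ h* = (4)/8 = 0.5000.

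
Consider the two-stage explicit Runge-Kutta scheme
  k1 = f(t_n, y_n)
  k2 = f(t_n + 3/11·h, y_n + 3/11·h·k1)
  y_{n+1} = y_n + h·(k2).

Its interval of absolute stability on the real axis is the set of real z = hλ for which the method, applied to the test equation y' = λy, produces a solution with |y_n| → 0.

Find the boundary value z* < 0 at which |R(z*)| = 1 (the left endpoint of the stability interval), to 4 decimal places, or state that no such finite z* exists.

left endpoint -3.6667.

With y'=λy (z=hλ):
  k1=λy_n ⇒ h·k1=z·y_n;  k2=λ(1+3/11z)y_n ⇒ h·k2=z(1+3/11z)y_n
  y_{n+1}/y_n = 1 + z(1+3/11z) = 1 + z + 3/11z²
  so R(z) = 1 + z + 3/11z².

Boundary: |R(x)|=1, x<0.
x=-1.48: |R|=0.1174
R=1: x+3/11x²=0 ⇒ x=−11/3=-3.6667; min R=1−1/(4·3/11)=0.0833>−1
Confirm numerically:
  x=-3.519: |R|=0.85828 <1
  x=-2.150: |R|=0.11068 <1
  x=-1.975: |R|=0.08881 <1
  x=-1.561: |R|=0.10356 <1
  x=-4.037: |R|=1.40774 >1
  x=-3.886: |R|=1.23245 >1
  x=-3.781: |R|=1.11790 >1
Stable set (-3.6667, 0).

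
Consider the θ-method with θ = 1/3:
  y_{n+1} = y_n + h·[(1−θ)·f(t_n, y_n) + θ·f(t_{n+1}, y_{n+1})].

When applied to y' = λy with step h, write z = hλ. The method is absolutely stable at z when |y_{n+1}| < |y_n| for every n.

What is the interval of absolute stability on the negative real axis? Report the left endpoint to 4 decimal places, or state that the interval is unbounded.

z∈(-6.0000,0).

Test eqn y'=λy, z=hλ:
  y_{n+1} = y_n + z·[2/3·y_n + 1/3·y_{n+1}] ⇒ (1 − 1/3z)y_{n+1} = (1 + 2/3z)y_n
  so R(z) = (1 + 2/3z)/(1 − 1/3z).

Boundary: |R(x)|=1, x<0.
x=-1.05: |R|=0.2222
R=−1: 1+2/3x = −1+1/3x ⇒ -1/3x=2 ⇒ x=2/(-1/3)=-6.0000
Confirm numerically:
  x=-5.609: |R|=0.95458 <1
  x=-5.005: |R|=0.87570 <1
  x=-3.593: |R|=0.63492 <1
  x=-6.521: |R|=1.05472 >1
  x=-6.464: |R|=1.04903 >1
  x=-6.088: |R|=1.00968 >1
So |R|<1 on (-6.0000, 0).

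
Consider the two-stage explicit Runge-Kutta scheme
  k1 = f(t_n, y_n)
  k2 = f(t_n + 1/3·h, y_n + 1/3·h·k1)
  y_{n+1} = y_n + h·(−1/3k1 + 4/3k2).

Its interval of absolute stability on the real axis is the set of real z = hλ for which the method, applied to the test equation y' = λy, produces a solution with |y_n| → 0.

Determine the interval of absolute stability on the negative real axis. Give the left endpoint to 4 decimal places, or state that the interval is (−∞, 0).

z∈(-2.2500,0).

Set f=λy, z=hλ:
  k1=λy_n ⇒ h·k1=z·y_n;  k2=λ(1+1/3z)y_n ⇒ h·k2=z(1+1/3z)y_n
  y_{n+1}/y_n = 1 − 1/3z + 4/3z(1+1/3z) = 1 + z + 4/9z²
  Hence R(z) = 1 + z + 4/9z².

Find x<0 with |R(x)|<1.
x=-1.45: |R|=0.4844
R=1: x+4/9x²=0 ⇒ x=−9/4=-2.2500; min R=1−1/(4·4/9)=0.4375>−1
Confirm numerically:
  x=-1.971: |R|=0.75560 <1
  x=-1.697: |R|=0.58292 <1
  x=-1.607: |R|=0.54076 <1
  x=-1.592: |R|=0.53443 <1
  x=-2.738: |R|=1.59384 >1
  x=-2.418: |R|=1.18054 >1
  x=-2.294: |R|=1.04486 >1
So |R|<1 on (-2.2500, 0).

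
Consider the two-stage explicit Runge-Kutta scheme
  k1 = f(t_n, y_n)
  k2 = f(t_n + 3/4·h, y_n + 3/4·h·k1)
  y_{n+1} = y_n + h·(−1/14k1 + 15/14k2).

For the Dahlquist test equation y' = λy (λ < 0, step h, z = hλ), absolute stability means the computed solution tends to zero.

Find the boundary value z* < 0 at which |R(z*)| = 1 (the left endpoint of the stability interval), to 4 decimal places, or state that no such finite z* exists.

left endpoint -1.2444.

With y'=λy (z=hλ):
  k1=λy_n ⇒ h·k1=z·y_n;  k2=λ(1+3/4z)y_n ⇒ h·k2=z(1+3/4z)y_n
  y_{n+1}/y_n = 1 − 1/14z + 15/14z(1+3/4z) = 1 + z + 45/56z²
  R(z) = 1 + z + 45/56z².

Solve |R(x)|<1 on ℝ⁻.
x=-1.13: |R|=0.8961
R=1: x+45/56x²=0 ⇒ x=−56/45=-1.2444; min R=1−1/(4·45/56)=0.6889>−1
Confirm numerically:
  x=-1.220: |R|=0.97604 <1
  x=-0.892: |R|=0.74737 <1
  x=-0.586: |R|=0.68994 <1
  x=-1.792: |R|=1.78848 >1
  x=-1.424: |R|=1.20546 >1
Stable set (-1.2444, 0).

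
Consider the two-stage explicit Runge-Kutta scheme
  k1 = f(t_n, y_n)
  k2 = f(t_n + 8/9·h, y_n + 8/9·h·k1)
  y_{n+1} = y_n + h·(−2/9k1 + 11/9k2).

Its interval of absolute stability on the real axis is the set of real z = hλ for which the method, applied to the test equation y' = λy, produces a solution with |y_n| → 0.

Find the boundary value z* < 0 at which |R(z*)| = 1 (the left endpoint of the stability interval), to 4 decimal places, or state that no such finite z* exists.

With y'=λy (z=hλ):
  k1=λy_n ⇒ h·k1=z·y_n;  k2=λ(1+8/9z)y_n ⇒ h·k2=z(1+8/9z)y_n
  y_{n+1}/y_n = 1 − 2/9z + 11/9z(1+8/9z) = 1 + z + 88/81z²
  so R(z) = 1 + z + 88/81z².

Boundary: |R(x)|=1, x<0.
x=-1.29: |R|=1.5179
R=1: x+88/81x²=0 ⇒ x=−81/88=-0.9205; min R=1−1/(4·88/81)=0.7699>−1
Confirm numerically:
  x=-0.738: |R|=0.85371 <1
  x=-0.698: |R|=0.83131 <1
  x=-0.546: |R|=0.77788 <1
  x=-1.418: |R|=1.76649 >1
  x=-1.358: |R|=1.64554 >1
So |R|<1 on (-0.9205, 0).

z* = -0.9205.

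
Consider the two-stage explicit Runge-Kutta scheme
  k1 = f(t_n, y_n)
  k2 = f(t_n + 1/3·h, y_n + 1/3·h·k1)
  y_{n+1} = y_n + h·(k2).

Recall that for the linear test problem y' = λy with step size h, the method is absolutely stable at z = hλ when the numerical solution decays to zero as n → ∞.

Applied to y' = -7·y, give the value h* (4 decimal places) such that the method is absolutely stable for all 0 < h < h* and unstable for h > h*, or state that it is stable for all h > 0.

(-3.0000,0); λ=-7 ⇒ h* = (3)/7 = 0.4286.

With y'=λy (z=hλ):
  k1=λy_n ⇒ h·k1=z·y_n;  k2=λ(1+1/3z)y_n ⇒ h·k2=z(1+1/3z)y_n
  y_{n+1}/y_n = 1 + z(1+1/3z) = 1 + z + 1/3z²
  R(z) = 1 + z + 1/3z².

Find x<0 with |R(x)|<1.
x=-0.9: |R|=0.3700
R=1: x+1/3x²=0 ⇒ x=−3=-3.0000; min R=1−1/(4·1/3)=0.2500>−1
Confirm numerically:
  x=-2.315: |R|=0.47141 <1
  x=-2.057: |R|=0.35342 <1
  x=-2.002: |R|=0.33400 <1
  x=-3.587: |R|=1.70186 >1
  x=-3.563: |R|=1.66866 >1
  x=-3.069: |R|=1.07059 >1
So |R|<1 on (-3.0000, 0).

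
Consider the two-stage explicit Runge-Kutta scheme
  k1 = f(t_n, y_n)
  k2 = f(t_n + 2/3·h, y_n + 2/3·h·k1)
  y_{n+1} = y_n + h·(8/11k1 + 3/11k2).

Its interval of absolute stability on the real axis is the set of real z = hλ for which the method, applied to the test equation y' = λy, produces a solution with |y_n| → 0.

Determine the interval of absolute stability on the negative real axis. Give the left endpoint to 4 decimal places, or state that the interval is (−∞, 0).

(-5.5000, 0).

With y'=λy (z=hλ):
  k1=λy_n ⇒ h·k1=z·y_n;  k2=λ(1+2/3z)y_n ⇒ h·k2=z(1+2/3z)y_n
  y_{n+1}/y_n = 1 + 8/11z + 3/11z(1+2/3z) = 1 + z + 2/11z²
  R(z) = 1 + z + 2/11z².

Boundary: |R(x)|=1, x<0.
x=-0.39: |R|=0.6377
R=1: x+2/11x²=0 ⇒ x=−11/2=-5.5000; min R=1−1/(4·2/11)=-0.3750>−1
Confirm numerically:
  x=-5.226: |R|=0.73965 <1
  x=-5.128: |R|=0.65316 <1
  x=-3.125: |R|=0.34943 <1
  x=-3.106: |R|=0.35196 <1
  x=-5.757: |R|=1.26901 >1
  x=-5.668: |R|=1.17313 >1
  x=-5.617: |R|=1.11949 >1
So |R|<1 on (-5.5000, 0).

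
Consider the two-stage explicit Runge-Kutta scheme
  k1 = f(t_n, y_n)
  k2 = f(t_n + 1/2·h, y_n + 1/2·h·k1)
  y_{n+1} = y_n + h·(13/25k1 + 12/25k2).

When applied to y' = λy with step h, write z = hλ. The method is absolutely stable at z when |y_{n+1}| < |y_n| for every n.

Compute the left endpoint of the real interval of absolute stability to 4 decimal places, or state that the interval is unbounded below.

Set f=λy, z=hλ:
  k1=λy_n ⇒ h·k1=z·y_n;  k2=λ(1+1/2z)y_n ⇒ h·k2=z(1+1/2z)y_n
  y_{n+1}/y_n = 1 + 13/25z + 12/25z(1+1/2z) = 1 + z + 6/25z²
  so R(z) = 1 + z + 6/25z².

Solve |R(x)|<1 on ℝ⁻.
x=-0.69: |R|=0.4243
R=1: x+6/25x²=0 ⇒ x=−25/6=-4.1667; min R=1−1/(4·6/25)=-0.0417>−1
Confirm numerically:
  x=-4.112: |R|=0.94605 <1
  x=-3.335: |R|=0.33433 <1
  x=-3.265: |R|=0.29345 <1
  x=-2.289: |R|=0.03151 <1
  x=-4.483: |R|=1.34035 >1
  x=-4.275: |R|=1.11115 >1
  x=-4.192: |R|=1.02549 >1
Stable set (-4.1667, 0).

left endpoint -4.1667.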